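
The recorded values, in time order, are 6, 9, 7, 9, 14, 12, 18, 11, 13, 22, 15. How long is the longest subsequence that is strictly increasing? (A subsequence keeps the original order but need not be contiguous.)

Track the smallest tail for each achievable length (strict):
6 → extends → [6]
9 → extends → [6, 9]
7 → replaces 9 → [6, 7]
9 → extends → [6, 7, 9]
14 → extends → [6, 7, 9, 14]
12 → replaces 14 → [6, 7, 9, 12]
18 → extends → [6, 7, 9, 12, 18]
11 → replaces 12 → [6, 7, 9, 11, 18]
13 → replaces 18 → [6, 7, 9, 11, 13]
22 → extends → [6, 7, 9, 11, 13, 22]
15 → replaces 22 → [6, 7, 9, 11, 13, 15]
Six tails, so the longest strictly increasing subsequence has length 6 (e.g. 6, 7, 9, 14, 18, 22).

6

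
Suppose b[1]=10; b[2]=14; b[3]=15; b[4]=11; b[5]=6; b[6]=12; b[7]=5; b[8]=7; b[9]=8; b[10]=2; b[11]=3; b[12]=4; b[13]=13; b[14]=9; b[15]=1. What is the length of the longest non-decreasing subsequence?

4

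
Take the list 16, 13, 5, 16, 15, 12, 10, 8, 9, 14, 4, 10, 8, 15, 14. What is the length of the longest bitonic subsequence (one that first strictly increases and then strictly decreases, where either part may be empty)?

7

inc[i] = longest strictly increasing subsequence ending at i; dec[i] = longest strictly decreasing subsequence starting at i:
i:      1  2  3  4  5  6  7  8  9 10 11 12 13 14 15
a[i]:  16 13  5 16 15 12 10  8  9 14  4 10  8 15 14
inc:    1  1  1  2  2  2  2  2  3  4  1  4  2  5  5
dec:    6  5  2  6  5  4  3  2  2  3  1  2  1  2  1
Best peak at i=4 (value 16): inc=2, dec=6, length 2+6−1 = 7.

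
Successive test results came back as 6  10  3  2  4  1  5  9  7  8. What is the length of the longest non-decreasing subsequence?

Let dp[i] be the length of the longest such subsequence ending at index i:
i:      1  2  3  4  5  6  7  8  9 10
a[i]:   6 10  3  2  4  1  5  9  7  8
dp:     1  2  1  1  2  1  3  4  4  5
Maximum dp value is 5.

5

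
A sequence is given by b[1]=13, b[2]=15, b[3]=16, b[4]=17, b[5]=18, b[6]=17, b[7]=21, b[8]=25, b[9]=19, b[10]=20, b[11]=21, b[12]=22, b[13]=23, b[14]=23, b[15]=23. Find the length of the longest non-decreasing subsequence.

12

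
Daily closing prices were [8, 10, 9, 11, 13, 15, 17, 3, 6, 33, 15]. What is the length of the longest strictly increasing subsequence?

Track the smallest tail for each achievable length (strict):
8 → extends → [8]
10 → extends → [8, 10]
9 → replaces 10 → [8, 9]
11 → extends → [8, 9, 11]
13 → extends → [8, 9, 11, 13]
15 → extends → [8, 9, 11, 13, 15]
17 → extends → [8, 9, 11, 13, 15, 17]
3 → replaces 8 → [3, 9, 11, 13, 15, 17]
6 → replaces 9 → [3, 6, 11, 13, 15, 17]
33 → extends → [3, 6, 11, 13, 15, 17, 33]
15 → already a tail → [3, 6, 11, 13, 15, 17, 33]
Seven tails, so the longest strictly increasing subsequence has length 7 (e.g. 8, 10, 11, 13, 15, 17, 33).

7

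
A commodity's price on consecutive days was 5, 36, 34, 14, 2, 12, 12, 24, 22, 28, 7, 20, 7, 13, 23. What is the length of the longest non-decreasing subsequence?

5

Track the smallest tail for each achievable length (allowing ties):
5 → extends → [5]
36 → extends → [5, 36]
34 → replaces 36 → [5, 34]
14 → replaces 34 → [5, 14]
2 → replaces 5 → [2, 14]
12 → replaces 14 → [2, 12]
12 → extends → [2, 12, 12]
24 → extends → [2, 12, 12, 24]
22 → replaces 24 → [2, 12, 12, 22]
28 → extends → [2, 12, 12, 22, 28]
7 → replaces 12 → [2, 7, 12, 22, 28]
20 → replaces 22 → [2, 7, 12, 20, 28]
7 → replaces 12 → [2, 7, 7, 20, 28]
13 → replaces 20 → [2, 7, 7, 13, 28]
23 → replaces 28 → [2, 7, 7, 13, 23]
Five tails, so the longest non-decreasing subsequence has length 5 (e.g. 5, 12, 12, 24, 28).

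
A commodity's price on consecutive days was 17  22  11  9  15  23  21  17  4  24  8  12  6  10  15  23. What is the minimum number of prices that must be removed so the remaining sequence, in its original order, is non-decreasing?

11

Fewest deletions = n − (longest non-decreasing subsequence).
Patience tails:
17 → extends → [17]
22 → extends → [17, 22]
11 → replaces 17 → [11, 22]
9 → replaces 11 → [9, 22]
15 → replaces 22 → [9, 15]
23 → extends → [9, 15, 23]
21 → replaces 23 → [9, 15, 21]
17 → replaces 21 → [9, 15, 17]
4 → replaces 9 → [4, 15, 17]
24 → extends → [4, 15, 17, 24]
8 → replaces 15 → [4, 8, 17, 24]
12 → replaces 17 → [4, 8, 12, 24]
6 → replaces 8 → [4, 6, 12, 24]
10 → replaces 12 → [4, 6, 10, 24]
15 → replaces 24 → [4, 6, 10, 15]
23 → extends → [4, 6, 10, 15, 23]
Longest non-decreasing subsequence has length 5, so deletions = 16 − 5 = 11.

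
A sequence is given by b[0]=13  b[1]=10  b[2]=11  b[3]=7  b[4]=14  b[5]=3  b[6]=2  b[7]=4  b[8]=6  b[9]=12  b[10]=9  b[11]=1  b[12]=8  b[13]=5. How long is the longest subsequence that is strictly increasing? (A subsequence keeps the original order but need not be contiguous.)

4

Let dp[i] be the length of the longest such subsequence ending at index i:
i:      0  1  2  3  4  5  6  7  8  9 10 11 12 13
b[i]:  13 10 11  7 14  3  2  4  6 12  9  1  8  5
dp:     1  1  2  1  3  1  1  2  3  4  4  1  4  3
Maximum dp value is 4.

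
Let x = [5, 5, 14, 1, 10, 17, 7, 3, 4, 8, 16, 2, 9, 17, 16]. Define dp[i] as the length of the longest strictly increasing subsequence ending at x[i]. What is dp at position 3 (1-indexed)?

2

dp[i] = 1 + max{dp[j] : j<i, x[j]<x[i]} (or 1 if no such j):
i:      1  2  3  4  5  6  7  8  9 10 11 12 13 14 15
x[i]:   5  5 14  1 10 17  7  3  4  8 16  2  9 17 16
dp:     1  1  2  1  2  3  2  2  3  4  5  2  5  6  6
At index 3 the value is 2.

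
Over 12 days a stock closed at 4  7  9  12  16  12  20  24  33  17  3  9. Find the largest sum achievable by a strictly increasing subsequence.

125

Let S[i] be the best sum of a strictly increasing subsequence ending at i:
i:       1   2   3   4   5   6   7   8   9  10  11  12
a[i]:    4   7   9  12  16  12  20  24  33  17   3   9
S:       4  11  20  32  48  32  68  92 125  65   3  20
Maximum is 125 (e.g. 4 + 7 + 9 + 12 + 16 + 20 + 24 + 33).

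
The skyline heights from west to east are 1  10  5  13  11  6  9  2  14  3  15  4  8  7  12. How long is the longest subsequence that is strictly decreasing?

Let dp[i] be the longest strictly decreasing subsequence ending at i:
i:      1  2  3  4  5  6  7  8  9 10 11 12 13 14 15
a[i]:   1 10  5 13 11  6  9  2 14  3 15  4  8  7 12
dp:     1  1  2  1  2  3  3  4  1  4  1  4  4  5  2
Maximum is 5.

5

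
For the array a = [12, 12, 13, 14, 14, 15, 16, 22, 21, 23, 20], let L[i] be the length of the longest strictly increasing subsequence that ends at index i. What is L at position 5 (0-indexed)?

dp[i] = 1 + max{dp[j] : j<i, a[j]<a[i]} (or 1 if no such j):
i:      0  1  2  3  4  5  6  7  8  9 10
a[i]:  12 12 13 14 14 15 16 22 21 23 20
dp:     1  1  2  3  3  4  5  6  6  7  6
At index 5 the value is 4.

4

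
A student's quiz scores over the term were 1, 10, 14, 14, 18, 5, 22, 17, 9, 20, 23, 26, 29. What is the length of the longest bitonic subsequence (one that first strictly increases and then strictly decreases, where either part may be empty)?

inc[i] = longest strictly increasing subsequence ending at i; dec[i] = longest strictly decreasing subsequence starting at i:
i:      1  2  3  4  5  6  7  8  9 10 11 12 13
a[i]:   1 10 14 14 18  5 22 17  9 20 23 26 29
inc:    1  2  3  3  4  2  5  4  3  5  6  7  8
dec:    1  2  2  2  3  1  3  2  1  1  1  1  1
Best peak at i=13 (value 29): inc=8, dec=1, length 8+1−1 = 8.

8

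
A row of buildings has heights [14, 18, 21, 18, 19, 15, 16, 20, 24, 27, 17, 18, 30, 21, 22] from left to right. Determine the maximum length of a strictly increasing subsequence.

Let dp[i] be the length of the longest such subsequence ending at index i:
i:      1  2  3  4  5  6  7  8  9 10 11 12 13 14 15
a[i]:  14 18 21 18 19 15 16 20 24 27 17 18 30 21 22
dp:     1  2  3  2  3  2  3  4  5  6  4  5  7  6  7
Maximum dp value is 7.

7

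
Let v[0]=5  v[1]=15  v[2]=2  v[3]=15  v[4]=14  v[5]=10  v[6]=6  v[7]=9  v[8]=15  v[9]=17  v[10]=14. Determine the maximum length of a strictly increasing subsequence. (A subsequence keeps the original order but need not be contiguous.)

5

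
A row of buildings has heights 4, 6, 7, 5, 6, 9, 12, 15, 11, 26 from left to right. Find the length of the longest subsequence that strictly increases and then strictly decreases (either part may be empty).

7

inc[i] = longest strictly increasing subsequence ending at i; dec[i] = longest strictly decreasing subsequence starting at i:
i:      1  2  3  4  5  6  7  8  9 10
a[i]:   4  6  7  5  6  9 12 15 11 26
inc:    1  2  3  2  3  4  5  6  5  7
dec:    1  2  2  1  1  1  2  2  1  1
Best peak at i=8 (value 15): inc=6, dec=2, length 6+2−1 = 7.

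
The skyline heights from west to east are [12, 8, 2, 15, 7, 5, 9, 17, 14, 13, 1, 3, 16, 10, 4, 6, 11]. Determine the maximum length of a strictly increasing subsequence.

Let dp[i] be the length of the longest such subsequence ending at index i:
i:      1  2  3  4  5  6  7  8  9 10 11 12 13 14 15 16 17
a[i]:  12  8  2 15  7  5  9 17 14 13  1  3 16 10  4  6 11
dp:     1  1  1  2  2  2  3  4  4  4  1  2  5  4  3  4  5
Maximum dp value is 5.

5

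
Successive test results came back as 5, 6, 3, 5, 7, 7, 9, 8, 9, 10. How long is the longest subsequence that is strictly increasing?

6

Track the smallest tail for each achievable length (strict):
5 → extends → [5]
6 → extends → [5, 6]
3 → replaces 5 → [3, 6]
5 → replaces 6 → [3, 5]
7 → extends → [3, 5, 7]
7 → already a tail → [3, 5, 7]
9 → extends → [3, 5, 7, 9]
8 → replaces 9 → [3, 5, 7, 8]
9 → extends → [3, 5, 7, 8, 9]
10 → extends → [3, 5, 7, 8, 9, 10]
Six tails, so the longest strictly increasing subsequence has length 6 (e.g. 5, 6, 7, 8, 9, 10).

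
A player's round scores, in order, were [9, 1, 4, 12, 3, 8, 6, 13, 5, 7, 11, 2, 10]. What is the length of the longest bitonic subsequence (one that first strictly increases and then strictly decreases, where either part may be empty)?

7

inc[i] = longest strictly increasing subsequence ending at i; dec[i] = longest strictly decreasing subsequence starting at i:
i:      1  2  3  4  5  6  7  8  9 10 11 12 13
a[i]:   9  1  4 12  3  8  6 13  5  7 11  2 10
inc:    1  1  2  3  2  3  3  4  3  4  5  2  5
dec:    5  1  3  5  2  4  3  3  2  2  2  1  1
Best peak at i=4 (value 12): inc=3, dec=5, length 3+5−1 = 7.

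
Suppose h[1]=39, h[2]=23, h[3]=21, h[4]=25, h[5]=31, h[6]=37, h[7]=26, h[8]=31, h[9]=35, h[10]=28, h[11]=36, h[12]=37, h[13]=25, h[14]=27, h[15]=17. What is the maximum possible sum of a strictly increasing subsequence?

213

Let S[i] be the best sum of a strictly increasing subsequence ending at i:
i:       1   2   3   4   5   6   7   8   9  10  11  12  13  14  15
h[i]:   39  23  21  25  31  37  26  31  35  28  36  37  25  27  17
S:      39  23  21  48  79 116  74 105 140 102 176 213  48 101  17
Maximum is 213 (e.g. 23 + 25 + 26 + 31 + 35 + 36 + 37).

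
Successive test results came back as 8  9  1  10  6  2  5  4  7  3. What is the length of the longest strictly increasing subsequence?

Track the smallest tail for each achievable length (strict):
8 → extends → [8]
9 → extends → [8, 9]
1 → replaces 8 → [1, 9]
10 → extends → [1, 9, 10]
6 → replaces 9 → [1, 6, 10]
2 → replaces 6 → [1, 2, 10]
5 → replaces 10 → [1, 2, 5]
4 → replaces 5 → [1, 2, 4]
7 → extends → [1, 2, 4, 7]
3 → replaces 4 → [1, 2, 3, 7]
Four tails, so the longest strictly increasing subsequence has length 4 (e.g. 1, 2, 5, 7).

4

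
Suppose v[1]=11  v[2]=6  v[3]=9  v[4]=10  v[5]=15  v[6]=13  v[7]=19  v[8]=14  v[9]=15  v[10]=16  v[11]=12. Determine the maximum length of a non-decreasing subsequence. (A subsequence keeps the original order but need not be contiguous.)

Track the smallest tail for each achievable length (allowing ties):
11 → extends → [11]
6 → replaces 11 → [6]
9 → extends → [6, 9]
10 → extends → [6, 9, 10]
15 → extends → [6, 9, 10, 15]
13 → replaces 15 → [6, 9, 10, 13]
19 → extends → [6, 9, 10, 13, 19]
14 → replaces 19 → [6, 9, 10, 13, 14]
15 → extends → [6, 9, 10, 13, 14, 15]
16 → extends → [6, 9, 10, 13, 14, 15, 16]
12 → replaces 13 → [6, 9, 10, 12, 14, 15, 16]
Seven tails, so the longest non-decreasing subsequence has length 7 (e.g. 6, 9, 10, 13, 14, 15, 16).

7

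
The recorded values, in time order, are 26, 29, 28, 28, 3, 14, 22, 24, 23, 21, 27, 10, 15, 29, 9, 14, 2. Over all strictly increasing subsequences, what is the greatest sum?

119

Let S[i] be the best sum of a strictly increasing subsequence ending at i:
i:       1   2   3   4   5   6   7   8   9  10  11  12  13  14  15  16  17
a[i]:   26  29  28  28   3  14  22  24  23  21  27  10  15  29   9  14   2
S:      26  55  54  54   3  17  39  63  62  38  90  13  32 119  12  27   2
Maximum is 119 (e.g. 3 + 14 + 22 + 24 + 27 + 29).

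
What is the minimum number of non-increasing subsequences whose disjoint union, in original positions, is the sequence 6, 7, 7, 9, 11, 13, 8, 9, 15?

6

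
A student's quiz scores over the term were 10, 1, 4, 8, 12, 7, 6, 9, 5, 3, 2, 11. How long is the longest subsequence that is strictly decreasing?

7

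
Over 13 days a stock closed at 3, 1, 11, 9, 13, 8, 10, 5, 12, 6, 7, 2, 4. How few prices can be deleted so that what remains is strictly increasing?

Fewest deletions = n − (longest strictly increasing subsequence).
i:      1  2  3  4  5  6  7  8  9 10 11 12 13
a[i]:   3  1 11  9 13  8 10  5 12  6  7  2  4
dp:     1  1  2  2  3  2  3  2  4  3  4  2  3
max dp = 4, so deletions = 13 − 4 = 9.

9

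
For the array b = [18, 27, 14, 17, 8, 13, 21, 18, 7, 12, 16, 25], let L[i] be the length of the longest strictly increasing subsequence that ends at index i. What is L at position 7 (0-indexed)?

dp[i] = 1 + max{dp[j] : j<i, b[j]<b[i]} (or 1 if no such j):
i:      0  1  2  3  4  5  6  7  8  9 10 11
b[i]:  18 27 14 17  8 13 21 18  7 12 16 25
dp:     1  2  1  2  1  2  3  3  1  2  3  4
At index 7 the value is 3.

3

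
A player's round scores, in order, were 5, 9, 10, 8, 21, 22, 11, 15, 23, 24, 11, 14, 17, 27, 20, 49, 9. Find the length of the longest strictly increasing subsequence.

Let dp[i] be the length of the longest such subsequence ending at index i:
i:      1  2  3  4  5  6  7  8  9 10 11 12 13 14 15 16 17
a[i]:   5  9 10  8 21 22 11 15 23 24 11 14 17 27 20 49  9
dp:     1  2  3  2  4  5  4  5  6  7  4  5  6  8  7  9  3
Maximum dp value is 9.

9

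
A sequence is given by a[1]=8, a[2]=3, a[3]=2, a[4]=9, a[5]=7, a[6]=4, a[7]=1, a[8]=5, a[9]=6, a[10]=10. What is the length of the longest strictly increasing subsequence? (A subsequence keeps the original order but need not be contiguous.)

Track the smallest tail for each achievable length (strict):
8 → extends → [8]
3 → replaces 8 → [3]
2 → replaces 3 → [2]
9 → extends → [2, 9]
7 → replaces 9 → [2, 7]
4 → replaces 7 → [2, 4]
1 → replaces 2 → [1, 4]
5 → extends → [1, 4, 5]
6 → extends → [1, 4, 5, 6]
10 → extends → [1, 4, 5, 6, 10]
Five tails, so the longest strictly increasing subsequence has length 5 (e.g. 3, 4, 5, 6, 10).

5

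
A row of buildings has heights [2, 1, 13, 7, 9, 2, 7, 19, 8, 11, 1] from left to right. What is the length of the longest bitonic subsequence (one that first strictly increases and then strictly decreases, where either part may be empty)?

6

inc[i] = longest strictly increasing subsequence ending at i; dec[i] = longest strictly decreasing subsequence starting at i:
i:      1  2  3  4  5  6  7  8  9 10 11
a[i]:   2  1 13  7  9  2  7 19  8 11  1
inc:    1  1  2  2  3  2  3  4  4  5  1
dec:    2  1  4  3  3  2  2  3  2  2  1
Best peak at i=8 (value 19): inc=4, dec=3, length 4+3−1 = 6.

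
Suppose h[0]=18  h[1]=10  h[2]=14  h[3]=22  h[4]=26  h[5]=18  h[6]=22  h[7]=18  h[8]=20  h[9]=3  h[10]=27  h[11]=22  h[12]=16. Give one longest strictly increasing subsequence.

10, 14, 22, 26, 27

Patience tails give the LIS length; then backtrack through the dp parents:
18 → extends → [18]
10 → replaces 18 → [10]
14 → extends → [10, 14]
22 → extends → [10, 14, 22]
26 → extends → [10, 14, 22, 26]
18 → replaces 22 → [10, 14, 18, 26]
22 → replaces 26 → [10, 14, 18, 22]
18 → already a tail → [10, 14, 18, 22]
20 → replaces 22 → [10, 14, 18, 20]
3 → replaces 10 → [3, 14, 18, 20]
27 → extends → [3, 14, 18, 20, 27]
22 → replaces 27 → [3, 14, 18, 20, 22]
16 → replaces 18 → [3, 14, 16, 20, 22]
Length 5; one witness is 10, 14, 22, 26, 27.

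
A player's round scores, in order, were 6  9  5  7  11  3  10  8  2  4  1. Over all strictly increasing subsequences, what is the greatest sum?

26

Let S[i] be the best sum of a strictly increasing subsequence ending at i:
i:      1  2  3  4  5  6  7  8  9 10 11
a[i]:   6  9  5  7 11  3 10  8  2  4  1
S:      6 15  5 13 26  3 25 21  2  7  1
Maximum is 26 (e.g. 6 + 9 + 11).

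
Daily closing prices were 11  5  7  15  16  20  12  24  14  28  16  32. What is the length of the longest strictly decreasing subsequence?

Negate each value so 'decreasing' becomes 'increasing', then run patience tails on the negated sequence:
-11 → extends → [-11]
-5 → extends → [-11, -5]
-7 → replaces -5 → [-11, -7]
-15 → replaces -11 → [-15, -7]
-16 → replaces -15 → [-16, -7]
-20 → replaces -16 → [-20, -7]
-12 → replaces -7 → [-20, -12]
-24 → replaces -20 → [-24, -12]
-14 → replaces -12 → [-24, -14]
-28 → replaces -24 → [-28, -14]
-16 → replaces -14 → [-28, -16]
-32 → replaces -28 → [-32, -16]
Two tails, so the longest strictly decreasing subsequence of the original has length 2.

2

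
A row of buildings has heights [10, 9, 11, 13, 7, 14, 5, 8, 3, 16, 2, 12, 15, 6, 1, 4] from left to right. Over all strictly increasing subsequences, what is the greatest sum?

Let S[i] be the best sum of a strictly increasing subsequence ending at i:
i:      1  2  3  4  5  6  7  8  9 10 11 12 13 14 15 16
a[i]:  10  9 11 13  7 14  5  8  3 16  2 12 15  6  1  4
S:     10  9 21 34  7 48  5 15  3 64  2 33 63 11  1  7
Maximum is 64 (e.g. 10 + 11 + 13 + 14 + 16).

64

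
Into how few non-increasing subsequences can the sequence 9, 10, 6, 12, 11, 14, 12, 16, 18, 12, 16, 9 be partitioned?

6

Place each on the leftmost legal pile:
9 → new pile 1 (tops now [9])
10 → new pile 2 (tops now [9, 10])
6 → pile 1 (tops now [6, 10])
12 → new pile 3 (tops now [6, 10, 12])
11 → pile 3 (tops now [6, 10, 11])
14 → new pile 4 (tops now [6, 10, 11, 14])
12 → pile 4 (tops now [6, 10, 11, 12])
16 → new pile 5 (tops now [6, 10, 11, 12, 16])
18 → new pile 6 (tops now [6, 10, 11, 12, 16, 18])
12 → pile 4 (tops now [6, 10, 11, 12, 16, 18])
16 → pile 5 (tops now [6, 10, 11, 12, 16, 18])
9 → pile 2 (tops now [6, 9, 11, 12, 16, 18])
Six piles.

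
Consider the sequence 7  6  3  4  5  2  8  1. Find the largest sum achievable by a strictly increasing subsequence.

20

Let S[i] be the best sum of a strictly increasing subsequence ending at i:
i:      1  2  3  4  5  6  7  8
a[i]:   7  6  3  4  5  2  8  1
S:      7  6  3  7 12  2 20  1
Maximum is 20 (e.g. 3 + 4 + 5 + 8).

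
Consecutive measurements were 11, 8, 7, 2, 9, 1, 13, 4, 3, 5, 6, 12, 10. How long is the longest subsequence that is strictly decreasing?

Let dp[i] be the longest strictly decreasing subsequence ending at i:
i:      1  2  3  4  5  6  7  8  9 10 11 12 13
a[i]:  11  8  7  2  9  1 13  4  3  5  6 12 10
dp:     1  2  3  4  2  5  1  4  5  4  4  2  3
Maximum is 5.

5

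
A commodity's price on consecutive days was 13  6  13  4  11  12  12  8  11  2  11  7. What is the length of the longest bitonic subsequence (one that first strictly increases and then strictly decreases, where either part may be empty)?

5

inc[i] = longest strictly increasing subsequence ending at i; dec[i] = longest strictly decreasing subsequence starting at i:
i:      1  2  3  4  5  6  7  8  9 10 11 12
a[i]:  13  6 13  4 11 12 12  8 11  2 11  7
inc:    1  1  2  1  2  3  3  2  3  1  3  2
dec:    4  3  4  2  3  3  3  2  2  1  2  1
Best peak at i=3 (value 13): inc=2, dec=4, length 2+4−1 = 5.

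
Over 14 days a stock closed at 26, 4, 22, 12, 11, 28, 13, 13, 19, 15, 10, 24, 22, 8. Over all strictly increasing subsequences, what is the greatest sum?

Let S[i] be the best sum of a strictly increasing subsequence ending at i:
i:      1  2  3  4  5  6  7  8  9 10 11 12 13 14
a[i]:  26  4 22 12 11 28 13 13 19 15 10 24 22  8
S:     26  4 26 16 15 54 29 29 48 44 14 72 70 12
Maximum is 72 (e.g. 4 + 12 + 13 + 19 + 24).

72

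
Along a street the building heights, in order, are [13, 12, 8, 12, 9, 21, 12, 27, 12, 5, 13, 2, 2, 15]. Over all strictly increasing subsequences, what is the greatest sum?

68

Let S[i] be the best sum of a strictly increasing subsequence ending at i:
i:      1  2  3  4  5  6  7  8  9 10 11 12 13 14
a[i]:  13 12  8 12  9 21 12 27 12  5 13  2  2 15
S:     13 12  8 20 17 41 29 68 29  5 42  2  2 57
Maximum is 68 (e.g. 8 + 12 + 21 + 27).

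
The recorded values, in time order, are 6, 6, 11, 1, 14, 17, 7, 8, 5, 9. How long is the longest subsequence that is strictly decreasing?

Negate each value so 'decreasing' becomes 'increasing', then run patience tails on the negated sequence:
-6 → extends → [-6]
-6 → already a tail → [-6]
-11 → replaces -6 → [-11]
-1 → extends → [-11, -1]
-14 → replaces -11 → [-14, -1]
-17 → replaces -14 → [-17, -1]
-7 → replaces -1 → [-17, -7]
-8 → replaces -7 → [-17, -8]
-5 → extends → [-17, -8, -5]
-9 → replaces -8 → [-17, -9, -5]
Three tails, so the longest strictly decreasing subsequence of the original has length 3.

3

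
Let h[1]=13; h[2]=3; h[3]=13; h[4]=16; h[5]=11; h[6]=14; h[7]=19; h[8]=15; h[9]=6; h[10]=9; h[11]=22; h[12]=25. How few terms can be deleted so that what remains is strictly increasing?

6

Fewest deletions = n − (longest strictly increasing subsequence).
Patience tails:
13 → extends → [13]
3 → replaces 13 → [3]
13 → extends → [3, 13]
16 → extends → [3, 13, 16]
11 → replaces 13 → [3, 11, 16]
14 → replaces 16 → [3, 11, 14]
19 → extends → [3, 11, 14, 19]
15 → replaces 19 → [3, 11, 14, 15]
6 → replaces 11 → [3, 6, 14, 15]
9 → replaces 14 → [3, 6, 9, 15]
22 → extends → [3, 6, 9, 15, 22]
25 → extends → [3, 6, 9, 15, 22, 25]
Longest strictly increasing subsequence has length 6, so deletions = 12 − 6 = 6.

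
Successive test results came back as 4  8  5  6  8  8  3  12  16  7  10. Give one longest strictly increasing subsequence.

Patience tails give the LIS length; then backtrack through the dp parents:
4 → extends → [4]
8 → extends → [4, 8]
5 → replaces 8 → [4, 5]
6 → extends → [4, 5, 6]
8 → extends → [4, 5, 6, 8]
8 → already a tail → [4, 5, 6, 8]
3 → replaces 4 → [3, 5, 6, 8]
12 → extends → [3, 5, 6, 8, 12]
16 → extends → [3, 5, 6, 8, 12, 16]
7 → replaces 8 → [3, 5, 6, 7, 12, 16]
10 → replaces 12 → [3, 5, 6, 7, 10, 16]
Length 6; one witness is 4, 5, 6, 8, 12, 16.

4, 5, 6, 8, 12, 16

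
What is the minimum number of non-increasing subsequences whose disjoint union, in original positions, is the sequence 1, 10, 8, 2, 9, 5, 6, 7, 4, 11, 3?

6

Place each on the leftmost legal pile:
1 → new pile 1 (tops now [1])
10 → new pile 2 (tops now [1, 10])
8 → pile 2 (tops now [1, 8])
2 → pile 2 (tops now [1, 2])
9 → new pile 3 (tops now [1, 2, 9])
5 → pile 3 (tops now [1, 2, 5])
6 → new pile 4 (tops now [1, 2, 5, 6])
7 → new pile 5 (tops now [1, 2, 5, 6, 7])
4 → pile 3 (tops now [1, 2, 4, 6, 7])
11 → new pile 6 (tops now [1, 2, 4, 6, 7, 11])
3 → pile 3 (tops now [1, 2, 3, 6, 7, 11])
Six piles.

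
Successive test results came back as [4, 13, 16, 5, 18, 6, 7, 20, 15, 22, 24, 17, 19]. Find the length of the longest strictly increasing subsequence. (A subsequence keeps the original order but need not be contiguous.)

Let dp[i] be the length of the longest such subsequence ending at index i:
i:      1  2  3  4  5  6  7  8  9 10 11 12 13
a[i]:   4 13 16  5 18  6  7 20 15 22 24 17 19
dp:     1  2  3  2  4  3  4  5  5  6  7  6  7
Maximum dp value is 7.

7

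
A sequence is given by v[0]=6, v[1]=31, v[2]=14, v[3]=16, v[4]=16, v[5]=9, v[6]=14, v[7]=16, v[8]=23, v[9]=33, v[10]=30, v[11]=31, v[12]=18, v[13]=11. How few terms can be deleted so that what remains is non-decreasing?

Fewest deletions = n − (longest non-decreasing subsequence).
Patience tails:
6 → extends → [6]
31 → extends → [6, 31]
14 → replaces 31 → [6, 14]
16 → extends → [6, 14, 16]
16 → extends → [6, 14, 16, 16]
9 → replaces 14 → [6, 9, 16, 16]
14 → replaces 16 → [6, 9, 14, 16]
16 → extends → [6, 9, 14, 16, 16]
23 → extends → [6, 9, 14, 16, 16, 23]
33 → extends → [6, 9, 14, 16, 16, 23, 33]
30 → replaces 33 → [6, 9, 14, 16, 16, 23, 30]
31 → extends → [6, 9, 14, 16, 16, 23, 30, 31]
18 → replaces 23 → [6, 9, 14, 16, 16, 18, 30, 31]
11 → replaces 14 → [6, 9, 11, 16, 16, 18, 30, 31]
Longest non-decreasing subsequence has length 8, so deletions = 14 − 8 = 6.

6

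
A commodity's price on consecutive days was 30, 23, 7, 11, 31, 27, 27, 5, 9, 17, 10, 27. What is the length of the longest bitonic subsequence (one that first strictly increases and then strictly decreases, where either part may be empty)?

inc[i] = longest strictly increasing subsequence ending at i; dec[i] = longest strictly decreasing subsequence starting at i:
i:      1  2  3  4  5  6  7  8  9 10 11 12
a[i]:  30 23  7 11 31 27 27  5  9 17 10 27
inc:    1  1  1  2  3  3  3  1  2  3  3  4
dec:    4  3  2  2  4  3  3  1  1  2  1  1
Best peak at i=5 (value 31): inc=3, dec=4, length 3+4−1 = 6.

6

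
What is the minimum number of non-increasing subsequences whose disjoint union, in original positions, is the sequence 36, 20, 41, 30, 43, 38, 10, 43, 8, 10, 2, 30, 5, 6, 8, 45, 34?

5

Place each on the leftmost legal pile:
36 → new pile 1 (tops now [36])
20 → pile 1 (tops now [20])
41 → new pile 2 (tops now [20, 41])
30 → pile 2 (tops now [20, 30])
43 → new pile 3 (tops now [20, 30, 43])
38 → pile 3 (tops now [20, 30, 38])
10 → pile 1 (tops now [10, 30, 38])
43 → new pile 4 (tops now [10, 30, 38, 43])
8 → pile 1 (tops now [8, 30, 38, 43])
10 → pile 2 (tops now [8, 10, 38, 43])
2 → pile 1 (tops now [2, 10, 38, 43])
30 → pile 3 (tops now [2, 10, 30, 43])
5 → pile 2 (tops now [2, 5, 30, 43])
6 → pile 3 (tops now [2, 5, 6, 43])
8 → pile 4 (tops now [2, 5, 6, 8])
45 → new pile 5 (tops now [2, 5, 6, 8, 45])
34 → pile 5 (tops now [2, 5, 6, 8, 34])
Five piles.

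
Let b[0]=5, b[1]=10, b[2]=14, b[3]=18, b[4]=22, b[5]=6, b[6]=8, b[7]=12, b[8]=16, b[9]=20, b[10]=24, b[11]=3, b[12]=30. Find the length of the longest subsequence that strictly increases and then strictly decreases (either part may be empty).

8

inc[i] = longest strictly increasing subsequence ending at i; dec[i] = longest strictly decreasing subsequence starting at i:
i:      0  1  2  3  4  5  6  7  8  9 10 11 12
b[i]:   5 10 14 18 22  6  8 12 16 20 24  3 30
inc:    1  2  3  4  5  2  3  4  5  6  7  1  8
dec:    2  3  3  3  3  2  2  2  2  2  2  1  1
Best peak at i=10 (value 24): inc=7, dec=2, length 7+2−1 = 8.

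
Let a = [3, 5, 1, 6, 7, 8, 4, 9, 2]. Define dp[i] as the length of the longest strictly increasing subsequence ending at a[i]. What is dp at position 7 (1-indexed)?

dp[i] = 1 + max{dp[j] : j<i, a[j]<a[i]} (or 1 if no such j):
i:     1 2 3 4 5 6 7 8 9
a[i]:  3 5 1 6 7 8 4 9 2
dp:    1 2 1 3 4 5 2 6 2
At index 7 the value is 2.

2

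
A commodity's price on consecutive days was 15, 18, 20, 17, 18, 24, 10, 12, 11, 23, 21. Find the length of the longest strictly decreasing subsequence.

Let dp[i] be the longest strictly decreasing subsequence ending at i:
i:      1  2  3  4  5  6  7  8  9 10 11
a[i]:  15 18 20 17 18 24 10 12 11 23 21
dp:     1  1  1  2  2  1  3  3  4  2  3
Maximum is 4.

4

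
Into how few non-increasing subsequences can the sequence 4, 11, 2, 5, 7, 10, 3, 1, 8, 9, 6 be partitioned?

Place each on the leftmost legal pile:
4 → new pile 1 (tops now [4])
11 → new pile 2 (tops now [4, 11])
2 → pile 1 (tops now [2, 11])
5 → pile 2 (tops now [2, 5])
7 → new pile 3 (tops now [2, 5, 7])
10 → new pile 4 (tops now [2, 5, 7, 10])
3 → pile 2 (tops now [2, 3, 7, 10])
1 → pile 1 (tops now [1, 3, 7, 10])
8 → pile 4 (tops now [1, 3, 7, 8])
9 → new pile 5 (tops now [1, 3, 7, 8, 9])
6 → pile 3 (tops now [1, 3, 6, 8, 9])
Five piles.

5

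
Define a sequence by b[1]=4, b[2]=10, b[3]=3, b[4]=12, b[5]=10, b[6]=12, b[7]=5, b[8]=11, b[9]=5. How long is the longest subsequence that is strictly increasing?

3

Let dp[i] be the length of the longest such subsequence ending at index i:
i:      1  2  3  4  5  6  7  8  9
b[i]:   4 10  3 12 10 12  5 11  5
dp:     1  2  1  3  2  3  2  3  2
Maximum dp value is 3.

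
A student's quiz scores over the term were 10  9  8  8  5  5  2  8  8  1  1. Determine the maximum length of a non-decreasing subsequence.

4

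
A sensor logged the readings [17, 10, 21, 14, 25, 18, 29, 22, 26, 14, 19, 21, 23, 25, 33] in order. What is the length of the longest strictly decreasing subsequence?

3

Let dp[i] be the longest strictly decreasing subsequence ending at i:
i:      1  2  3  4  5  6  7  8  9 10 11 12 13 14 15
a[i]:  17 10 21 14 25 18 29 22 26 14 19 21 23 25 33
dp:     1  2  1  2  1  2  1  2  2  3  3  3  3  3  1
Maximum is 3.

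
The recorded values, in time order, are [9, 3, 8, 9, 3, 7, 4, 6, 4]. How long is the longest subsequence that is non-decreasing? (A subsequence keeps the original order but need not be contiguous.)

4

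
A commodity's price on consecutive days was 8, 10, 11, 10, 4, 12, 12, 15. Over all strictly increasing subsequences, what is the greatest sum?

Let S[i] be the best sum of a strictly increasing subsequence ending at i:
i:      1  2  3  4  5  6  7  8
a[i]:   8 10 11 10  4 12 12 15
S:      8 18 29 18  4 41 41 56
Maximum is 56 (e.g. 8 + 10 + 11 + 12 + 15).

56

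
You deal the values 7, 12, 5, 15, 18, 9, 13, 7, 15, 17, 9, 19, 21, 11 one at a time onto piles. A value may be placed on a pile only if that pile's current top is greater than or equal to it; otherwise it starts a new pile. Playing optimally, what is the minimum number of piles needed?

7

Place each on the leftmost legal pile:
7 → new pile 1 (tops now [7])
12 → new pile 2 (tops now [7, 12])
5 → pile 1 (tops now [5, 12])
15 → new pile 3 (tops now [5, 12, 15])
18 → new pile 4 (tops now [5, 12, 15, 18])
9 → pile 2 (tops now [5, 9, 15, 18])
13 → pile 3 (tops now [5, 9, 13, 18])
7 → pile 2 (tops now [5, 7, 13, 18])
15 → pile 4 (tops now [5, 7, 13, 15])
17 → new pile 5 (tops now [5, 7, 13, 15, 17])
9 → pile 3 (tops now [5, 7, 9, 15, 17])
19 → new pile 6 (tops now [5, 7, 9, 15, 17, 19])
21 → new pile 7 (tops now [5, 7, 9, 15, 17, 19, 21])
11 → pile 4 (tops now [5, 7, 9, 11, 17, 19, 21])
Seven piles.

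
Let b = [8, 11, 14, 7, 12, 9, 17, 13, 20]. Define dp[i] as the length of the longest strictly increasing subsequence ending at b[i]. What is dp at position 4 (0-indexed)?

dp[i] = 1 + max{dp[j] : j<i, b[j]<b[i]} (or 1 if no such j):
i:      0  1  2  3  4  5  6  7  8
b[i]:   8 11 14  7 12  9 17 13 20
dp:     1  2  3  1  3  2  4  4  5
At index 4 the value is 3.

3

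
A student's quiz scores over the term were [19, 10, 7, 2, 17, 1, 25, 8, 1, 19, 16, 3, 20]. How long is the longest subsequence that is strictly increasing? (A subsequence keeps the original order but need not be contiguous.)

4

Let dp[i] be the length of the longest such subsequence ending at index i:
i:      1  2  3  4  5  6  7  8  9 10 11 12 13
a[i]:  19 10  7  2 17  1 25  8  1 19 16  3 20
dp:     1  1  1  1  2  1  3  2  1  3  3  2  4
Maximum dp value is 4.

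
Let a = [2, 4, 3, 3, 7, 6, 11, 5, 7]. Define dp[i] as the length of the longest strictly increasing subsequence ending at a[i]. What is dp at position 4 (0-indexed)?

dp[i] = 1 + max{dp[j] : j<i, a[j]<a[i]} (or 1 if no such j):
i:      0  1  2  3  4  5  6  7  8
a[i]:   2  4  3  3  7  6 11  5  7
dp:     1  2  2  2  3  3  4  3  4
At index 4 the value is 3.

3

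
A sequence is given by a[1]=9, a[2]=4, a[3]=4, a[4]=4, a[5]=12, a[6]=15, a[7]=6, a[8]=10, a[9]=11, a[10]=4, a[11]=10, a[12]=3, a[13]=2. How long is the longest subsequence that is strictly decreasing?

5

Negate each value so 'decreasing' becomes 'increasing', then run patience tails on the negated sequence:
-9 → extends → [-9]
-4 → extends → [-9, -4]
-4 → already a tail → [-9, -4]
-4 → already a tail → [-9, -4]
-12 → replaces -9 → [-12, -4]
-15 → replaces -12 → [-15, -4]
-6 → replaces -4 → [-15, -6]
-10 → replaces -6 → [-15, -10]
-11 → replaces -10 → [-15, -11]
-4 → extends → [-15, -11, -4]
-10 → replaces -4 → [-15, -11, -10]
-3 → extends → [-15, -11, -10, -3]
-2 → extends → [-15, -11, -10, -3, -2]
Five tails, so the longest strictly decreasing subsequence of the original has length 5.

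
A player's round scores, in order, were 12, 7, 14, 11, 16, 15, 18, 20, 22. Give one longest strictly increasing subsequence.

Patience tails give the LIS length; then backtrack through the dp parents:
12 → extends → [12]
7 → replaces 12 → [7]
14 → extends → [7, 14]
11 → replaces 14 → [7, 11]
16 → extends → [7, 11, 16]
15 → replaces 16 → [7, 11, 15]
18 → extends → [7, 11, 15, 18]
20 → extends → [7, 11, 15, 18, 20]
22 → extends → [7, 11, 15, 18, 20, 22]
Length 6; one witness is 12, 14, 16, 18, 20, 22.

12, 14, 16, 18, 20, 22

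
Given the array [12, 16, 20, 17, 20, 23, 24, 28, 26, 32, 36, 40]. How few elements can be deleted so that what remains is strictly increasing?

2

Fewest deletions = n − (longest strictly increasing subsequence).
Patience tails:
12 → extends → [12]
16 → extends → [12, 16]
20 → extends → [12, 16, 20]
17 → replaces 20 → [12, 16, 17]
20 → extends → [12, 16, 17, 20]
23 → extends → [12, 16, 17, 20, 23]
24 → extends → [12, 16, 17, 20, 23, 24]
28 → extends → [12, 16, 17, 20, 23, 24, 28]
26 → replaces 28 → [12, 16, 17, 20, 23, 24, 26]
32 → extends → [12, 16, 17, 20, 23, 24, 26, 32]
36 → extends → [12, 16, 17, 20, 23, 24, 26, 32, 36]
40 → extends → [12, 16, 17, 20, 23, 24, 26, 32, 36, 40]
Longest strictly increasing subsequence has length 10, so deletions = 12 − 10 = 2.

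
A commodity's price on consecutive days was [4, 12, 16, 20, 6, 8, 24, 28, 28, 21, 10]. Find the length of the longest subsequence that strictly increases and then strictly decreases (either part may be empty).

inc[i] = longest strictly increasing subsequence ending at i; dec[i] = longest strictly decreasing subsequence starting at i:
i:      1  2  3  4  5  6  7  8  9 10 11
a[i]:   4 12 16 20  6  8 24 28 28 21 10
inc:    1  2  3  4  2  3  5  6  6  5  4
dec:    1  2  2  2  1  1  3  3  3  2  1
Best peak at i=8 (value 28): inc=6, dec=3, length 6+3−1 = 8.

8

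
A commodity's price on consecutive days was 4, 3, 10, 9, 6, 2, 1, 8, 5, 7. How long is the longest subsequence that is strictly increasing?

3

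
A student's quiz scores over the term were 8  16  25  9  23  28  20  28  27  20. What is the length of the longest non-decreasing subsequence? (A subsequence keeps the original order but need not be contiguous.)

5

Track the smallest tail for each achievable length (allowing ties):
8 → extends → [8]
16 → extends → [8, 16]
25 → extends → [8, 16, 25]
9 → replaces 16 → [8, 9, 25]
23 → replaces 25 → [8, 9, 23]
28 → extends → [8, 9, 23, 28]
20 → replaces 23 → [8, 9, 20, 28]
28 → extends → [8, 9, 20, 28, 28]
27 → replaces 28 → [8, 9, 20, 27, 28]
20 → replaces 27 → [8, 9, 20, 20, 28]
Five tails, so the longest non-decreasing subsequence has length 5 (e.g. 8, 16, 25, 28, 28).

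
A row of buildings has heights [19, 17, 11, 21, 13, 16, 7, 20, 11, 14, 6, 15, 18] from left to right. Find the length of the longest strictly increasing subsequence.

Track the smallest tail for each achievable length (strict):
19 → extends → [19]
17 → replaces 19 → [17]
11 → replaces 17 → [11]
21 → extends → [11, 21]
13 → replaces 21 → [11, 13]
16 → extends → [11, 13, 16]
7 → replaces 11 → [7, 13, 16]
20 → extends → [7, 13, 16, 20]
11 → replaces 13 → [7, 11, 16, 20]
14 → replaces 16 → [7, 11, 14, 20]
6 → replaces 7 → [6, 11, 14, 20]
15 → replaces 20 → [6, 11, 14, 15]
18 → extends → [6, 11, 14, 15, 18]
Five tails, so the longest strictly increasing subsequence has length 5 (e.g. 11, 13, 14, 15, 18).

5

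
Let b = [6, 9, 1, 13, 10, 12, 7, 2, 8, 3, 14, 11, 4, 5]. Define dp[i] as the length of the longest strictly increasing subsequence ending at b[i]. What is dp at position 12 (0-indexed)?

4

dp[i] = 1 + max{dp[j] : j<i, b[j]<b[i]} (or 1 if no such j):
i:      0  1  2  3  4  5  6  7  8  9 10 11 12 13
b[i]:   6  9  1 13 10 12  7  2  8  3 14 11  4  5
dp:     1  2  1  3  3  4  2  2  3  3  5  4  4  5
At index 12 the value is 4.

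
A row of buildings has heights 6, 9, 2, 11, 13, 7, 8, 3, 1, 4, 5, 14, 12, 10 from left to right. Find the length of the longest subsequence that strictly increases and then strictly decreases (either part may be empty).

7

inc[i] = longest strictly increasing subsequence ending at i; dec[i] = longest strictly decreasing subsequence starting at i:
i:      1  2  3  4  5  6  7  8  9 10 11 12 13 14
a[i]:   6  9  2 11 13  7  8  3  1  4  5 14 12 10
inc:    1  2  1  3  4  2  3  2  1  3  4  5  5  5
dec:    3  4  2  4  4  3  3  2  1  1  1  3  2  1
Best peak at i=5 (value 13): inc=4, dec=4, length 4+4−1 = 7.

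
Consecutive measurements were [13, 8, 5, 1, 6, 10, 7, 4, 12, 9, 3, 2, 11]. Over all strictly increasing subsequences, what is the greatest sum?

Let S[i] be the best sum of a strictly increasing subsequence ending at i:
i:      1  2  3  4  5  6  7  8  9 10 11 12 13
a[i]:  13  8  5  1  6 10  7  4 12  9  3  2 11
S:     13  8  5  1 11 21 18  5 33 27  4  3 38
Maximum is 38 (e.g. 5 + 6 + 7 + 9 + 11).

38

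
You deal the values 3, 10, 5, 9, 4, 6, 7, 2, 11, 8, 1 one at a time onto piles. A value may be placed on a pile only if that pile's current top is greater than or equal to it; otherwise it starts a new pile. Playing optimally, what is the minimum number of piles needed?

5

Place each on the leftmost legal pile:
3 → new pile 1 (tops now [3])
10 → new pile 2 (tops now [3, 10])
5 → pile 2 (tops now [3, 5])
9 → new pile 3 (tops now [3, 5, 9])
4 → pile 2 (tops now [3, 4, 9])
6 → pile 3 (tops now [3, 4, 6])
7 → new pile 4 (tops now [3, 4, 6, 7])
2 → pile 1 (tops now [2, 4, 6, 7])
11 → new pile 5 (tops now [2, 4, 6, 7, 11])
8 → pile 5 (tops now [2, 4, 6, 7, 8])
1 → pile 1 (tops now [1, 4, 6, 7, 8])
Five piles.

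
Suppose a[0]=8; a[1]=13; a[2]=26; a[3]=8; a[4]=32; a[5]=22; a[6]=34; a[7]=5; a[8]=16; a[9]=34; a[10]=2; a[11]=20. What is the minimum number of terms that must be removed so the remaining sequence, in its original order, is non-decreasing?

Fewest deletions = n − (longest non-decreasing subsequence).
Patience tails:
8 → extends → [8]
13 → extends → [8, 13]
26 → extends → [8, 13, 26]
8 → replaces 13 → [8, 8, 26]
32 → extends → [8, 8, 26, 32]
22 → replaces 26 → [8, 8, 22, 32]
34 → extends → [8, 8, 22, 32, 34]
5 → replaces 8 → [5, 8, 22, 32, 34]
16 → replaces 22 → [5, 8, 16, 32, 34]
34 → extends → [5, 8, 16, 32, 34, 34]
2 → replaces 5 → [2, 8, 16, 32, 34, 34]
20 → replaces 32 → [2, 8, 16, 20, 34, 34]
Longest non-decreasing subsequence has length 6, so deletions = 12 − 6 = 6.

6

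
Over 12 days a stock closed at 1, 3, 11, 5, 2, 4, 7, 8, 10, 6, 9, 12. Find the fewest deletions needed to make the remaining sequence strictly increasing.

5

Fewest deletions = n − (longest strictly increasing subsequence).
Patience tails:
1 → extends → [1]
3 → extends → [1, 3]
11 → extends → [1, 3, 11]
5 → replaces 11 → [1, 3, 5]
2 → replaces 3 → [1, 2, 5]
4 → replaces 5 → [1, 2, 4]
7 → extends → [1, 2, 4, 7]
8 → extends → [1, 2, 4, 7, 8]
10 → extends → [1, 2, 4, 7, 8, 10]
6 → replaces 7 → [1, 2, 4, 6, 8, 10]
9 → replaces 10 → [1, 2, 4, 6, 8, 9]
12 → extends → [1, 2, 4, 6, 8, 9, 12]
Longest strictly increasing subsequence has length 7, so deletions = 12 − 7 = 5.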